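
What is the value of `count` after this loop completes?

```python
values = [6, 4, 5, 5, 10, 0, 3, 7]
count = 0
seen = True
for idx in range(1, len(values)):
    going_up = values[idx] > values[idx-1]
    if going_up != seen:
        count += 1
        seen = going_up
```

Count direction changes in [6, 4, 5, 5, 10, 0, 3, 7]
`count` takes the values: 0 → 1 → 2 → 3 → 4 → 5 → 6

Answer: 6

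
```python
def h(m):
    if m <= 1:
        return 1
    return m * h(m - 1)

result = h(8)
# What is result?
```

h(8) = 8 * 7 * 6 * 5 * 4 * 3 * 2 * 1 = 40320

Answer: 40320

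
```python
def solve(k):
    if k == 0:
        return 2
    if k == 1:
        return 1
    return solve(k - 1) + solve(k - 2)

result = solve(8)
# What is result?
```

Build up from base cases: solve(0)=2, solve(1)=1, solve(2)=3, solve(3)=4, solve(4)=7, solve(5)=11, solve(6)=18, ..., solve(8)=47

Answer: 47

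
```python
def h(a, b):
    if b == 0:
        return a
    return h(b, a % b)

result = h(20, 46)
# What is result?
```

h(20, 46) -> h(46, 20) -> h(20, 6) -> h(6, 2) -> h(2, 0) -> 2

Answer: 2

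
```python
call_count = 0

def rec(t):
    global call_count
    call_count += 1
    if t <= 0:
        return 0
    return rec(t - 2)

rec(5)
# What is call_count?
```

Linear recursion stepping by 2: 4 calls from t=5 down to ≤0.

Answer: 4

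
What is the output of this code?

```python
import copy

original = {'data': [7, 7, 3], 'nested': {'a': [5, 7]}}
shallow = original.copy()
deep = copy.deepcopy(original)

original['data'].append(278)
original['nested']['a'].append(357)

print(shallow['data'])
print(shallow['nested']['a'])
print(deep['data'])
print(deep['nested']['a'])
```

Key concept: comparing shallow vs deep copy.
Step by step:
`original = {'data': [7, 7, 3], 'nested': {'a': [5, 7]}}` → original = {'data': [7, 7, 3], 'nested': {'a': [5, 7]}}
`shallow = original.copy()` → shallow = {'data': [7, 7, 3], 'nested': {'a': [5, 7]}}
`deep = copy.deepcopy(original)` → deep = {'data': [7, 7, 3], 'nested': {'a': [5, 7]}}
`original['data'].append(278)` → original = {'data': [7, 7, 3, 278], 'nested': {'a': [5, 7]}}; shallow = {'data': [7, 7, 3, 278], 'nested': {'a': [5, 7]}}
`original['nested']['a'].append(357)` → original = {'data': [7, 7, 3, 278], 'nested': {'a': [5, 7, 357]}}; shallow = {'data': [7, 7, 3, 278], 'nested': {'a': [5, 7, 357]}}
`print(shallow['data'])` → prints [7, 7, 3, 278]
`print(shallow['nested']['a'])` → prints [5, 7, 357]
`print(deep['data'])` → prints [7, 7, 3]
`print(deep['nested']['a'])` → prints [5, 7]

Answer:
[7, 7, 3, 278]
[5, 7, 357]
[7, 7, 3]
[5, 7]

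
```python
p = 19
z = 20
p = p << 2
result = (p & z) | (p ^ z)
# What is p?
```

Trace:
`p = 19` → p = 19
`z = 20` → z = 20
`p = p << 2` → p = 76
`result = (p & z) | (p ^ z)` → result = 92
So p = 76

Answer: 76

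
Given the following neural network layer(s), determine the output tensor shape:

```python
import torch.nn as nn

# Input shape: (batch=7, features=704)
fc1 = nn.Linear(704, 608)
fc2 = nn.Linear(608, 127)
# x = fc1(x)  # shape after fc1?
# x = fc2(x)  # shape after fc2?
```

Input: (7, 704) -> after fc1: (7, 608) -> Output: (7, 127)

Answer: (7, 127)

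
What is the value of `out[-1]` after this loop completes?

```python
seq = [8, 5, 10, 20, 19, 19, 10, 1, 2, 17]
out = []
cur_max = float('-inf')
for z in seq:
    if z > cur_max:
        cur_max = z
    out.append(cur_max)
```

Running max ends at 20
`out` takes the values: [] → [8] → [8, 8] → [8, 8, 10] → [8, 8, 10, 20] → [8, 8, 10, 20, 20] → [8, 8, 10, 20, 20, 20] → [8, 8, 10, 20, 20, 20, 20] → [8, 8, 10, 20, 20, 20, 20, 20] → [8, 8, 10, 20, 20, 20, 20, 20, 20] → [8, 8, 10, 20, 20, 20, 20, 20, 20, 20]
So `out[-1]` = 20

Answer: 20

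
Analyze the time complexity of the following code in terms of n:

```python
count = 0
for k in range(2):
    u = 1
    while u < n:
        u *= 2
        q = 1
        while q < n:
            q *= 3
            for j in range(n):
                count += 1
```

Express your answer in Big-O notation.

Each loop level contributes: 1 × log n × log n × n. Multiplying the contributions gives O(n log² n).

Answer: O(n log² n)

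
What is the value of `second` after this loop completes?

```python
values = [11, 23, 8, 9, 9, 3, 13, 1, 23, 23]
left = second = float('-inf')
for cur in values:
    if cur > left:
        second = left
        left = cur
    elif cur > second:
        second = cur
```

Second largest (with repeats) in [11, 23, 8, 9, 9, 3, 13, 1, 23, 23]
`second` takes the values: -inf → 11 → 13 → 23

Answer: 23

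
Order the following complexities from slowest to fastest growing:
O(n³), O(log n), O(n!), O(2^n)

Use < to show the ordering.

Ordered by growth rate: O(log n) < O(n³) < O(2^n) < O(n!)

Answer: O(log n) < O(n³) < O(2^n) < O(n!)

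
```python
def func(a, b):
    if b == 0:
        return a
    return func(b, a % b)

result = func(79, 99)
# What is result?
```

func(79, 99) -> func(99, 79) -> func(79, 20) -> func(20, 19) -> func(19, 1) -> func(1, 0) -> 1

Answer: 1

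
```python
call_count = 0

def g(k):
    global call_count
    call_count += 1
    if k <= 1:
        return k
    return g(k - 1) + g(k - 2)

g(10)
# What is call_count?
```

Calls(k) = 1 + Calls(k-1) + Calls(k-2); Calls(0)=Calls(1)=1. For k=10 this gives 177.

Answer: 177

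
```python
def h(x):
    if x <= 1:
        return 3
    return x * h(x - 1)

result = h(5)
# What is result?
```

h(5) = 5 * 4 * 3 * 2 * 3 = 360

Answer: 360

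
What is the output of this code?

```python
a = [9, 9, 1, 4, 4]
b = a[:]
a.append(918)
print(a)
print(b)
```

Key concept: slice [:] creates copy.
Step by step:
`a = [9, 9, 1, 4, 4]` → a = [9, 9, 1, 4, 4]
`b = a[:]` → b = [9, 9, 1, 4, 4]
`a.append(918)` → a = [9, 9, 1, 4, 4, 918]
`print(a)` → prints [9, 9, 1, 4, 4, 918]
`print(b)` → prints [9, 9, 1, 4, 4]

Answer:
[9, 9, 1, 4, 4, 918]
[9, 9, 1, 4, 4]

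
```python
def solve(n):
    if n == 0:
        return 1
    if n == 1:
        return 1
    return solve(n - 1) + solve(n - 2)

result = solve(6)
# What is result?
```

Build up from base cases: solve(0)=1, solve(1)=1, solve(2)=2, solve(3)=3, solve(4)=5, solve(5)=8, solve(6)=13

Answer: 13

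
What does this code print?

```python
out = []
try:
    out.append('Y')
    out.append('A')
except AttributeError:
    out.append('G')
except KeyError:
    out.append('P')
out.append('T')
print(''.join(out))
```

Execution trace: 'Y' (try body) → 'A' (try body, no exception) → 'T' (after the try/except). Output: YAT

Answer: YAT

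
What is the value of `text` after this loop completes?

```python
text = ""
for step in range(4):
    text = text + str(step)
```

Concatenate digits 0 to 3
`text` takes the values: "" → "0" → "01" → "012" → "0123"

Answer: "0123"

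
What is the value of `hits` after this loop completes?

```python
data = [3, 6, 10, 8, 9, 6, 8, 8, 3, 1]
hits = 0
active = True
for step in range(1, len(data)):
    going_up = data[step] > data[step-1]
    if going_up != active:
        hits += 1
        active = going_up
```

Count direction changes in [3, 6, 10, 8, 9, 6, 8, 8, 3, 1]
`hits` takes the values: 0 → 1 → 2 → 3 → 4 → 5

Answer: 5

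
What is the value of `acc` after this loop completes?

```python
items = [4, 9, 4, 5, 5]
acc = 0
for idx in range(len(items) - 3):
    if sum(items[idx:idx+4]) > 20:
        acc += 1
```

Count windows with sum > 20
`acc` takes the values: 0 → 1 → 2

Answer: 2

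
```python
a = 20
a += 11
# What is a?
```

Trace:
`a = 20` → a = 20
`a += 11` → a = 31
So a = 31

Answer: 31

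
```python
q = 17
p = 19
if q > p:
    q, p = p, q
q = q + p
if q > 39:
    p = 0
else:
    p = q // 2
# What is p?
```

Trace:
`q = 17` → q = 17
`p = 19` → p = 19
`if q > p: ...` → q > p is False → no variable changes
`q = q + p` → q = 36
`if q > 39: ...` → q > 39 is False, take else branch → p = 18
So p = 18

Answer: 18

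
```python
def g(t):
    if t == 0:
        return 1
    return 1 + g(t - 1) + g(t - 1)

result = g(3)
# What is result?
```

g(t) = 1 + 2·g(t-1), g(0)=1. Closed form: (1+1)·2^3 - 1 = 15.

Answer: 15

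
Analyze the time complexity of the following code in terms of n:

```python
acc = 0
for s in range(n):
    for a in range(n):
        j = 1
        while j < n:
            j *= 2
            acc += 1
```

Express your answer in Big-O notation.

Each loop level contributes: n × n × log n. Multiplying the contributions gives O(n^2 log n).

Answer: O(n^2 log n)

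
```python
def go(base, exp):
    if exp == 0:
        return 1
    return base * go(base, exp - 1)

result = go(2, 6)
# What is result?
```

go(2, 6) = 2 * 2 * 2 * 2 * 2 * 2 = 64

Answer: 64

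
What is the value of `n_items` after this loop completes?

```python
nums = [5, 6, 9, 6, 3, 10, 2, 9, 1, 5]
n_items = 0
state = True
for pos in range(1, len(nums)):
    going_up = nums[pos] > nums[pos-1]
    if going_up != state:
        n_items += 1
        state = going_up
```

Count direction changes in [5, 6, 9, 6, 3, 10, 2, 9, 1, 5]
`n_items` takes the values: 0 → 1 → 2 → 3 → 4 → 5 → 6

Answer: 6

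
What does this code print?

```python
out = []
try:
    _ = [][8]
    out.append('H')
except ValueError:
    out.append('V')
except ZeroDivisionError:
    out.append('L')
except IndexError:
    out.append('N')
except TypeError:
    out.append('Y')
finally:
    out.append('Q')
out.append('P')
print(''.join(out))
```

Execution trace: 'N' (except IndexError) → 'Q' (finally) → 'P' (after the try/except). Output: NQP

Answer: NQP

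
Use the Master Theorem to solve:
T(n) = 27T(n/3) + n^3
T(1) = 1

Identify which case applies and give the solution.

a=27, b=3, f(n)=n^3. log_3(27) = 3. Since c=3 = 3, Case 2 applies: T(n) = Θ(n^log_b(a) · log n) = O(n^3 log n).

Answer: O(n^3 log n) - Case 2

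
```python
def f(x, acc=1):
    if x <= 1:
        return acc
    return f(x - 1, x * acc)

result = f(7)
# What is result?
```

Accumulator trace (n, acc): (7, 1) -> (6, 7) -> (5, 42) -> (4, 210) -> (3, 840) -> (2, 2520) -> (1, 5040) -> return 5040

Answer: 5040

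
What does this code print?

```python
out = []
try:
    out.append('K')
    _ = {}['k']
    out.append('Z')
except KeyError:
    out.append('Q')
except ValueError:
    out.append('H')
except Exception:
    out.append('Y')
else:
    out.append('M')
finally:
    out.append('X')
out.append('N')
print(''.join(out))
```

Execution trace: 'K' (try body) → 'Q' (except KeyError) → 'X' (finally) → 'N' (after the try/except). Output: KQXN

Answer: KQXN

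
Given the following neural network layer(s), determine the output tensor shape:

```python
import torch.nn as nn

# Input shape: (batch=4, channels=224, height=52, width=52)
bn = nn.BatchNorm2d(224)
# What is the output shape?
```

Input: (4, 224, 52, 52) -> Output: (4, 224, 52, 52)

Answer: (4, 224, 52, 52)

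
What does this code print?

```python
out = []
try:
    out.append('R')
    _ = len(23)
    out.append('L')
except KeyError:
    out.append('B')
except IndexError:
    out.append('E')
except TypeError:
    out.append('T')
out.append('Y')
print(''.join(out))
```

Execution trace: 'R' (try body) → 'T' (except TypeError) → 'Y' (after the try/except). Output: RTY

Answer: RTY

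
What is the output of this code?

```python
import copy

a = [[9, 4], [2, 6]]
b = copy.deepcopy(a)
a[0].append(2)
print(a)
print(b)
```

Key concept: deep copy is fully independent.
Step by step:
`a = [[9, 4], [2, 6]]` → a = [[9, 4], [2, 6]]
`b = copy.deepcopy(a)` → b = [[9, 4], [2, 6]]
`a[0].append(2)` → a = [[9, 4, 2], [2, 6]]
`print(a)` → prints [[9, 4, 2], [2, 6]]
`print(b)` → prints [[9, 4], [2, 6]]

Answer:
[[9, 4, 2], [2, 6]]
[[9, 4], [2, 6]]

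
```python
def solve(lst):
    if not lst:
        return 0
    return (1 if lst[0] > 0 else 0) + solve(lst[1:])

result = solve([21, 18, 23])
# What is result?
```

Count of positive elements in [21, 18, 23] = 3

Answer: 3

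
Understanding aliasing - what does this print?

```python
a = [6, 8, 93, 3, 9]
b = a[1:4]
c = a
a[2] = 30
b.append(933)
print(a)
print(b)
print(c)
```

Key concept: slice vs alias.
Step by step:
`a = [6, 8, 93, 3, 9]` → a = [6, 8, 93, 3, 9]
`b = a[1:4]` → b = [8, 93, 3]
`c = a` → c = [6, 8, 93, 3, 9] (same object as a)
`a[2] = 30` → a = [6, 8, 30, 3, 9] (same object as c); c = [6, 8, 30, 3, 9] (same object as a)
`b.append(933)` → b = [8, 93, 3, 933]
`print(a)` → prints [6, 8, 30, 3, 9]
`print(b)` → prints [8, 93, 3, 933]
`print(c)` → prints [6, 8, 30, 3, 9]

Answer:
[6, 8, 30, 3, 9]
[8, 93, 3, 933]
[6, 8, 30, 3, 9]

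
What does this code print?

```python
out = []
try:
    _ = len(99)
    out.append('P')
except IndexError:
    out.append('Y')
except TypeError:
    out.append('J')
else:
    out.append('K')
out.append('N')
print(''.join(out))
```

Execution trace: 'J' (except TypeError) → 'N' (after the try/except). Output: JN

Answer: JN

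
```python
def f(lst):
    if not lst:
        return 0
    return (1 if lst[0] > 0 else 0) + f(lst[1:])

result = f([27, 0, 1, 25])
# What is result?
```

Count of positive elements in [27, 0, 1, 25] = 3

Answer: 3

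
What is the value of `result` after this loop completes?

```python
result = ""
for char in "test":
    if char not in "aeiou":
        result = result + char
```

Remove vowels from 'test'
`result` takes the values: "" → "t" → "ts" → "tst"

Answer: "tst"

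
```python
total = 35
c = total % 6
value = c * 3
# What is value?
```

Trace:
`total = 35` → total = 35
`c = total % 6` → c = 5
`value = c * 3` → value = 15
So value = 15

Answer: 15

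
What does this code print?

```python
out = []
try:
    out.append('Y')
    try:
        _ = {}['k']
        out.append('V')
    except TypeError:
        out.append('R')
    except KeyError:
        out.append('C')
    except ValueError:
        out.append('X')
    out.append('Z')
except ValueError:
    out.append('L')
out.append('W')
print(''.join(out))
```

Execution trace: 'Y' (try body) → 'C' (inner except KeyError) → 'Z' (try body, no exception) → 'W' (after the try/except). Output: YCZW

Answer: YCZW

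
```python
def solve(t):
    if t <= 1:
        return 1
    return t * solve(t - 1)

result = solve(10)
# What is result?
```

solve(10) = 10 * 9 * 8 * 7 * 6 * 5 * 4 * 3 * 2 * 1 = 3628800

Answer: 3628800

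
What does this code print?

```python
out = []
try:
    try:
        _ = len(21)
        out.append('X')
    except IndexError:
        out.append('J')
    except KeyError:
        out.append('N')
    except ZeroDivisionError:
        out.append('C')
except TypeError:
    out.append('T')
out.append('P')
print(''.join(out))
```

Execution trace: 'T' (outer except TypeError) → 'P' (after the try/except). Output: TP

Answer: TP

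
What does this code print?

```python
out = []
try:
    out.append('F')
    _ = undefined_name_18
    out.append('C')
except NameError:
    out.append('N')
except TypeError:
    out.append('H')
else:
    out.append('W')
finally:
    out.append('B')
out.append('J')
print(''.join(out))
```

Execution trace: 'F' (try body) → 'N' (except NameError) → 'B' (finally) → 'J' (after the try/except). Output: FNBJ

Answer: FNBJ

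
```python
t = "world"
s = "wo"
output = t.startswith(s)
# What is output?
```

Trace:
`t = "world"` → t = 'world'
`s = "wo"` → s = 'wo'
`output = t.startswith(s)` → output = True
So output = True

Answer: True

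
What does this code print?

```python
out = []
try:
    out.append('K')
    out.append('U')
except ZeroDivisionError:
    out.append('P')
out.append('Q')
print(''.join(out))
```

Execution trace: 'K' (try body) → 'U' (try body, no exception) → 'Q' (after the try/except). Output: KUQ

Answer: KUQ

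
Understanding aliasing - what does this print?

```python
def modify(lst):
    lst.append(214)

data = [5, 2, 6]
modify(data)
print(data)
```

Key concept: function modifies passed list.
Step by step:
`data = [5, 2, 6]` → data = [5, 2, 6]
`modify(data)` → data = [5, 2, 6, 214]
`print(data)` → prints [5, 2, 6, 214]

Answer: [5, 2, 6, 214]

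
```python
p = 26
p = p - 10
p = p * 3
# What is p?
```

Trace:
`p = 26` → p = 26
`p = p - 10` → p = 16
`p = p * 3` → p = 48
So p = 48

Answer: 48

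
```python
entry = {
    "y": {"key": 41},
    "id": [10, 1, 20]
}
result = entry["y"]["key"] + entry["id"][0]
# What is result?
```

Trace:
`entry = { ...` → entry = {'y': {'key': 41}, 'id': [10, 1, 20]}
`result = entry["y"]["key"] + entry["id"][0]` → result = 51
So result = 51

Answer: 51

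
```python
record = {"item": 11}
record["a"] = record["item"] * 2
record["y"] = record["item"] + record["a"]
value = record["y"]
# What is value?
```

Trace:
`record = {"item": 11}` → record = {'item': 11}
`record["a"] = record["item"] * 2` → record = {'item': 11, 'a': 22}
`record["y"] = record["item"] + record["a"]` → record = {'item': 11, 'a': 22, 'y': 33}
`value = record["y"]` → value = 33
So value = 33

Answer: 33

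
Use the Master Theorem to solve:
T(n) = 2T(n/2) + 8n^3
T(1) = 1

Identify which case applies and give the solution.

a=2, b=2, f(n)=8n^3. log_2(2) = 1. Since c=3 > 1 and the regularity condition holds (2(n/2)^3 = (2/2^3)n^3 with 2/2^3 < 1), Case 3 applies: T(n) = Θ(f(n)) = O(n^3).

Answer: O(n^3) - Case 3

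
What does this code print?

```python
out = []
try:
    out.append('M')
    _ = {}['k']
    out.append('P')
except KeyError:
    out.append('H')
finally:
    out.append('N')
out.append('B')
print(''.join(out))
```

Execution trace: 'M' (try body) → 'H' (except KeyError) → 'N' (finally) → 'B' (after the try/except). Output: MHNB

Answer: MHNB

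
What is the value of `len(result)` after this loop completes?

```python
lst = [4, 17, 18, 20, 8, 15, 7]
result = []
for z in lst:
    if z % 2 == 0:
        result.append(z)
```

Count even numbers in [4, 17, 18, 20, 8, 15, 7]
`result` takes the values: [] → [4] → [4, 18] → [4, 18, 20] → [4, 18, 20, 8]
So `len(result)` = 4

Answer: 4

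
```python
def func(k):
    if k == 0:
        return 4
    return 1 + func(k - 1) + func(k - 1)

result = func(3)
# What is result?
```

func(k) = 1 + 2·func(k-1), func(0)=4. Closed form: (4+1)·2^3 - 1 = 39.

Answer: 39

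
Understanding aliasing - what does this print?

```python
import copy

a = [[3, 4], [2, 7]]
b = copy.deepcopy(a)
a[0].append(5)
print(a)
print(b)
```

Key concept: deep copy is fully independent.
Step by step:
`a = [[3, 4], [2, 7]]` → a = [[3, 4], [2, 7]]
`b = copy.deepcopy(a)` → b = [[3, 4], [2, 7]]
`a[0].append(5)` → a = [[3, 4, 5], [2, 7]]
`print(a)` → prints [[3, 4, 5], [2, 7]]
`print(b)` → prints [[3, 4], [2, 7]]

Answer:
[[3, 4, 5], [2, 7]]
[[3, 4], [2, 7]]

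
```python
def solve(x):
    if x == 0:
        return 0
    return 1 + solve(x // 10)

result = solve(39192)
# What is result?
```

Count of digits of 39192: 5

Answer: 5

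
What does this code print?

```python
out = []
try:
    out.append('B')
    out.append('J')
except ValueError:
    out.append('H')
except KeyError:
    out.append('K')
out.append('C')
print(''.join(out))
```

Execution trace: 'B' (try body) → 'J' (try body, no exception) → 'C' (after the try/except). Output: BJC

Answer: BJC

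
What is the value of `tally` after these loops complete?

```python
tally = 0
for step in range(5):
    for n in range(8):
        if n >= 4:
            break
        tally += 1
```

Inner breaks at 4, outer runs 5 times
`tally` takes the values: 0 → 1 → 2 → 3 → 4 → 5 → 6 → 7 → 8 → 9 → 10 → 11 → 12 → 13 → 14 → 15 → 16 → 17 → 18 → 19 → 20

Answer: 20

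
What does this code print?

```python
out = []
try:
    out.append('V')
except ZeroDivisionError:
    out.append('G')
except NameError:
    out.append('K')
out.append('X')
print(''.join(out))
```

Execution trace: 'V' (try body, no exception) → 'X' (after the try/except). Output: VX

Answer: VX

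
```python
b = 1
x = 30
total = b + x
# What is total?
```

Trace:
`b = 1` → b = 1
`x = 30` → x = 30
`total = b + x` → total = 31
So total = 31

Answer: 31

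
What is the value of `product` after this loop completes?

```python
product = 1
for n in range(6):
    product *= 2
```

2^6 = 64
`product` takes the values: 1 → 2 → 4 → 8 → 16 → 32 → 64

Answer: 64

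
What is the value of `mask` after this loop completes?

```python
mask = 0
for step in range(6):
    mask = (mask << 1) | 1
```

Build 6 consecutive 1-bits: 0b111111
`mask` takes the values: 0 → 1 → 3 → 7 → 15 → 31 → 63

Answer: 63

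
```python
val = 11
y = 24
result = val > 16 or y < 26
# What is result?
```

Trace:
`val = 11` → val = 11
`y = 24` → y = 24
`result = val > 16 or y < 26` → result = True
So result = True

Answer: True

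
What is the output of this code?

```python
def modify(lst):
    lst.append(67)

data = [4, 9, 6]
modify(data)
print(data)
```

Key concept: function modifies passed list.
Step by step:
`data = [4, 9, 6]` → data = [4, 9, 6]
`modify(data)` → data = [4, 9, 6, 67]
`print(data)` → prints [4, 9, 6, 67]

Answer: [4, 9, 6, 67]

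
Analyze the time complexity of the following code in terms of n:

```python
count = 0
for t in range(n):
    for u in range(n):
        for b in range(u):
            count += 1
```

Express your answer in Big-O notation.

Each loop level contributes: n × n × n. Multiplying the contributions gives O(n^3).

Answer: O(n^3)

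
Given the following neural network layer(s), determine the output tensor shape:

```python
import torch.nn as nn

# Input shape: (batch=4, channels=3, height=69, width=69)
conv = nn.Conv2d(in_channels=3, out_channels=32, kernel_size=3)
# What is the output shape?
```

Input: (4, 3, 69, 69) -> Output: (4, 32, 67, 67)

Answer: (4, 32, 67, 67)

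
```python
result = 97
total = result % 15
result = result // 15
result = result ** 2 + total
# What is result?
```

Trace:
`result = 97` → result = 97
`total = result % 15` → total = 7
`result = result // 15` → result = 6
`result = result ** 2 + total` → result = 43
So result = 43

Answer: 43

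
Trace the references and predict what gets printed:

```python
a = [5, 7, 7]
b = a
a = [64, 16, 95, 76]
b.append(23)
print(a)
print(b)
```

Key concept: rebinding vs mutation: a is rebound to a new list, b still points at the original.
Step by step:
`a = [5, 7, 7]` → a = [5, 7, 7]
`b = a` → b = [5, 7, 7] (same object as a)
`a = [64, 16, 95, 76]` → a = [64, 16, 95, 76]
`b.append(23)` → b = [5, 7, 7, 23]
`print(a)` → prints [64, 16, 95, 76]
`print(b)` → prints [5, 7, 7, 23]

Answer:
[64, 16, 95, 76]
[5, 7, 7, 23]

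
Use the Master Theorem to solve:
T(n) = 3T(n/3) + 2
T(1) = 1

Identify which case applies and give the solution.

a=3, b=3, f(n)=2. log_3(3) = 1. Since c=0 < 1, Case 1 applies: T(n) = Θ(n^log_b(a)) = O(n).

Answer: O(n) - Case 1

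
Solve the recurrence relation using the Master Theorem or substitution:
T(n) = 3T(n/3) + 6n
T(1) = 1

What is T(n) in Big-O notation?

By Master Theorem: a=3, b=3, f(n)=6n. Since log_3(3) = 1 and f(n) = Θ(n^1), Case 2 applies. T(n) = O(n log n).

Answer: O(n log n)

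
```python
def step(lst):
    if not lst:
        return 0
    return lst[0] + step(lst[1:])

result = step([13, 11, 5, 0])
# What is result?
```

13 + 11 + 5 + 0 + 0 = 29

Answer: 29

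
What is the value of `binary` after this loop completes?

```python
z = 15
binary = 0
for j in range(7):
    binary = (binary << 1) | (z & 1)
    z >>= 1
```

Reverse lowest 7 bits of 15
`binary` takes the values: 0 → 1 → 3 → 7 → 15 → 30 → 60 → 120

Answer: 120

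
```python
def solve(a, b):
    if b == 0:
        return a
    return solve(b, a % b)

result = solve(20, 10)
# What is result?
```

solve(20, 10) -> solve(10, 0) -> 10

Answer: 10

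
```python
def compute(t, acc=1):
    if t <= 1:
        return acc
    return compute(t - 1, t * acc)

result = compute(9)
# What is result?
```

Accumulator trace (n, acc): (9, 1) -> (8, 9) -> (7, 72) -> (6, 504) -> (5, 3024) -> (4, 15120) -> (3, 60480) -> (2, 181440) -> (1, 362880) -> return 362880

Answer: 362880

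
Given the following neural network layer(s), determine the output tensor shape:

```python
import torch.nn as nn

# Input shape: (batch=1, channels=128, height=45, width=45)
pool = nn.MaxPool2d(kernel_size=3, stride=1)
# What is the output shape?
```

Input: (1, 128, 45, 45) -> Output: (1, 128, 43, 43)

Answer: (1, 128, 43, 43)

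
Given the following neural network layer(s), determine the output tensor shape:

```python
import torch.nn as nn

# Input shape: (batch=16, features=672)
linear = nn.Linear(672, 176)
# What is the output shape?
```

Input: (16, 672) -> Output: (16, 176)

Answer: (16, 176)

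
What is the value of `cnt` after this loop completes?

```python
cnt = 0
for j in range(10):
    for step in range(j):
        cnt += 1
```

Triangle number: 0+1+2+...+9
`cnt` takes the values: 0 → 1 → 2 → 3 → 4 → 5 → 6 → 7 → 8 → 9 → 10 → 11 → 12 → 13 → 14 → 15 → 16 → 17 → 18 → 19 → 20 → 21 → 22 → 23 → 24 → 25 → 26 → 27 → 28 → 29 → … → 41 → 42 → 43 → 44 → 45

Answer: 45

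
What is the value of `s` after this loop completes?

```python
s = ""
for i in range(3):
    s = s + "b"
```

Repeat 'b' 3 times
`s` takes the values: "" → "b" → "bb" → "bbb"

Answer: "bbb"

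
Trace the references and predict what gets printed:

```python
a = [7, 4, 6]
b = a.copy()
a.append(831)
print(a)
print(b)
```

Key concept: list.copy() creates independent copy.
Step by step:
`a = [7, 4, 6]` → a = [7, 4, 6]
`b = a.copy()` → b = [7, 4, 6]
`a.append(831)` → a = [7, 4, 6, 831]
`print(a)` → prints [7, 4, 6, 831]
`print(b)` → prints [7, 4, 6]

Answer:
[7, 4, 6, 831]
[7, 4, 6]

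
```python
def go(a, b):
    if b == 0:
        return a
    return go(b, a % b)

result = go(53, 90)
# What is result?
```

go(53, 90) -> go(90, 53) -> go(53, 37) -> go(37, 16) -> go(16, 5) -> go(5, 1) -> go(1, 0) -> 1

Answer: 1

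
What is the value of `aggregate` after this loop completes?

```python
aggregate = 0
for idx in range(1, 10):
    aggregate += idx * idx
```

Sum of squares 1² to 9² = 285
`aggregate` takes the values: 0 → 1 → 5 → 14 → 30 → 55 → 91 → 140 → 204 → 285

Answer: 285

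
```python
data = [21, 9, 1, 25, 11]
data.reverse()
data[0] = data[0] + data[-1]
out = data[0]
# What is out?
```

Trace:
`data = [21, 9, 1, 25, 11]` → data = [21, 9, 1, 25, 11]
`data.reverse()` → data = [11, 25, 1, 9, 21]
`data[0] = data[0] + data[-1]` → data = [32, 25, 1, 9, 21]
`out = data[0]` → out = 32
So out = 32

Answer: 32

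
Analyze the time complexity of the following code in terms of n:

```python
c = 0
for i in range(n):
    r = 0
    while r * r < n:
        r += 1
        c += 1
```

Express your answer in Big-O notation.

Each loop level contributes: n × √n. Multiplying the contributions gives O(n√n).

Answer: O(n√n)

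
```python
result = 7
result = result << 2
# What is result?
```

Trace:
`result = 7` → result = 7
`result = result << 2` → result = 28
So result = 28

Answer: 28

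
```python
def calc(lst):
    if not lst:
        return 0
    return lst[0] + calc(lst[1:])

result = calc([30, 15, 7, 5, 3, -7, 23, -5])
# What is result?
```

30 + 15 + 7 + 5 + 3 + (-7) + 23 + (-5) + 0 = 71

Answer: 71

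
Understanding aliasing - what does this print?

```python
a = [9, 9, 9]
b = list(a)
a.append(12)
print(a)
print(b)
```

Key concept: list() constructor creates copy.
Step by step:
`a = [9, 9, 9]` → a = [9, 9, 9]
`b = list(a)` → b = [9, 9, 9]
`a.append(12)` → a = [9, 9, 9, 12]
`print(a)` → prints [9, 9, 9, 12]
`print(b)` → prints [9, 9, 9]

Answer:
[9, 9, 9, 12]
[9, 9, 9]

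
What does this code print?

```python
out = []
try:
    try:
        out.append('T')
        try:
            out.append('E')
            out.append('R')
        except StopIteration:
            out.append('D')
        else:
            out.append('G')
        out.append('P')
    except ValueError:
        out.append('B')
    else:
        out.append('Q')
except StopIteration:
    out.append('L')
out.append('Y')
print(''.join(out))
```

Execution trace: 'T' (try body) → 'E' (inner try body) → 'R' (inner try body, no exception) → 'G' (inner else) → 'P' (try body, no exception) → 'Q' (else) → 'Y' (after the try/except). Output: TERGPQY

Answer: TERGPQY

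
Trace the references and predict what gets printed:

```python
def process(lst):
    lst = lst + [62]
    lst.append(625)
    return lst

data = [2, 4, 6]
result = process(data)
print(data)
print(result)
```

Key concept: rebinding parameter vs mutation.
Step by step:
`data = [2, 4, 6]` → data = [2, 4, 6]
`result = process(data)` → result = [2, 4, 6, 62, 625]
`print(data)` → prints [2, 4, 6]
`print(result)` → prints [2, 4, 6, 62, 625]

Answer:
[2, 4, 6]
[2, 4, 6, 62, 625]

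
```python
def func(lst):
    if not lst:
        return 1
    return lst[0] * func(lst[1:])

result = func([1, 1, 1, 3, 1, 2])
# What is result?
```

Product over [1, 1, 1, 3, 1, 2] = 1 * 1 * 1 * 3 * 1 * 2 = 6

Answer: 6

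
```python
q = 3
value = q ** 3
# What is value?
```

Trace:
`q = 3` → q = 3
`value = q ** 3` → value = 27
So value = 27

Answer: 27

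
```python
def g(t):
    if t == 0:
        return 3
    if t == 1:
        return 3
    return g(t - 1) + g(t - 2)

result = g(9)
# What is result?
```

Build up from base cases: g(0)=3, g(1)=3, g(2)=6, g(3)=9, g(4)=15, g(5)=24, g(6)=39, ..., g(9)=165

Answer: 165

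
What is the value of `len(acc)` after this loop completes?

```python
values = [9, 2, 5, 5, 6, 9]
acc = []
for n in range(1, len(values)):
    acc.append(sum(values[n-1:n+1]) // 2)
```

Number of 2-element averages
`acc` takes the values: [] → [5] → [5, 3] → [5, 3, 5] → [5, 3, 5, 5] → [5, 3, 5, 5, 7]
So `len(acc)` = 5

Answer: 5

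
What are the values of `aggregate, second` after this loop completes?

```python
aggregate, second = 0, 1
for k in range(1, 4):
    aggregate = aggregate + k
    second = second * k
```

Sum and factorial of 1 to 3
`aggregate, second` takes the values: (0, 1) → (1, 1) → (3, 1) → (3, 2) → (6, 2) → (6, 6)

Answer: 6, 6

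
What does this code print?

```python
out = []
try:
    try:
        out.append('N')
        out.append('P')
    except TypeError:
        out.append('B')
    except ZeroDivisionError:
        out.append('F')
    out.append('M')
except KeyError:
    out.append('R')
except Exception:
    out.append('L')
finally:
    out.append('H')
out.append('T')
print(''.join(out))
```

Execution trace: 'N' (inner try body) → 'P' (inner try body, no exception) → 'M' (try body, no exception) → 'H' (finally) → 'T' (after the try/except). Output: NPMHT

Answer: NPMHT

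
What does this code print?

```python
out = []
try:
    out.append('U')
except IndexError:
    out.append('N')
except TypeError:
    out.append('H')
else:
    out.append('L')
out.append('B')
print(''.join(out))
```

Execution trace: 'U' (try body, no exception) → 'L' (else) → 'B' (after the try/except). Output: ULB

Answer: ULB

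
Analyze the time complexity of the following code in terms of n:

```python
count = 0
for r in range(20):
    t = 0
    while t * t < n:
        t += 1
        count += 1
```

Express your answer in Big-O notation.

Each loop level contributes: 1 × √n. Multiplying the contributions gives O(√n).

Answer: O(√n)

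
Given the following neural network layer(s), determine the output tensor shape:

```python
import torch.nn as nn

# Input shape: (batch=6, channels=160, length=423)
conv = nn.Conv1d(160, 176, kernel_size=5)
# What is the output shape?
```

Input: (6, 160, 423) -> Output: (6, 176, 419)

Answer: (6, 176, 419)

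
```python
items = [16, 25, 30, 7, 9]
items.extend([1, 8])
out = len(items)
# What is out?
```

Trace:
`items = [16, 25, 30, 7, 9]` → items = [16, 25, 30, 7, 9]
`items.extend([1, 8])` → items = [16, 25, 30, 7, 9, 1, 8]
`out = len(items)` → out = 7
So out = 7

Answer: 7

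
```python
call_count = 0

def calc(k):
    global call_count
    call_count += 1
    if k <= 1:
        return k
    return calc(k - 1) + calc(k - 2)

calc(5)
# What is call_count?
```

Calls(k) = 1 + Calls(k-1) + Calls(k-2); Calls(0)=Calls(1)=1. For k=5 this gives 15.

Answer: 15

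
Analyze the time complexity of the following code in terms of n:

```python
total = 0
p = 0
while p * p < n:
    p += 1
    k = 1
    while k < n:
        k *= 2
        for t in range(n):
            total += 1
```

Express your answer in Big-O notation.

Each loop level contributes: √n × log n × n. Multiplying the contributions gives O(n√n log n).

Answer: O(n√n log n)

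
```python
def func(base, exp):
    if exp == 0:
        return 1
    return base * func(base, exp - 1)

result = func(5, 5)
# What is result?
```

func(5, 5) = 5 * 5 * 5 * 5 * 5 = 3125

Answer: 3125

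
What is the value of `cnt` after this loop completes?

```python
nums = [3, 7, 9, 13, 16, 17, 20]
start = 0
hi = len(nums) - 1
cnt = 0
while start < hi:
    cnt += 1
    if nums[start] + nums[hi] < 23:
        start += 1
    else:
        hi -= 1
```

Steps to find pair summing to 23
`cnt` takes the values: 0 → 1 → 2 → 3 → 4 → 5 → 6

Answer: 6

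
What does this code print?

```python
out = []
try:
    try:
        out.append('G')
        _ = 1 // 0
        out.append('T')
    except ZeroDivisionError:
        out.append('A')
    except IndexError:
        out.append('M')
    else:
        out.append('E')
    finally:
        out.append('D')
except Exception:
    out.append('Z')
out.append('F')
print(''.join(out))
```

Execution trace: 'G' (inner try body) → 'A' (inner except ZeroDivisionError) → 'D' (inner finally) → 'F' (after the try/except). Output: GADF

Answer: GADF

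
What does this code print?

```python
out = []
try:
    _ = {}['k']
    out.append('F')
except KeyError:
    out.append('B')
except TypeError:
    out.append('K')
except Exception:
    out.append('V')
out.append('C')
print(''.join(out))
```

Execution trace: 'B' (except KeyError) → 'C' (after the try/except). Output: BC

Answer: BC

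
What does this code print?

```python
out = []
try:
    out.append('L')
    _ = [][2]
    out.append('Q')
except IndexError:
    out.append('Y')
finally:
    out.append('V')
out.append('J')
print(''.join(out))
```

Execution trace: 'L' (try body) → 'Y' (except IndexError) → 'V' (finally) → 'J' (after the try/except). Output: LYVJ

Answer: LYVJ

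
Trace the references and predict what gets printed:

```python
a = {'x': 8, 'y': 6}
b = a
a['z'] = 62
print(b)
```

Key concept: dict aliasing.
Step by step:
`a = {'x': 8, 'y': 6}` → a = {'x': 8, 'y': 6}
`b = a` → b = {'x': 8, 'y': 6} (same object as a)
`a['z'] = 62` → a = {'x': 8, 'y': 6, 'z': 62} (same object as b); b = {'x': 8, 'y': 6, 'z': 62} (same object as a)
`print(b)` → prints {'x': 8, 'y': 6, 'z': 62}

Answer: {'x': 8, 'y': 6, 'z': 62}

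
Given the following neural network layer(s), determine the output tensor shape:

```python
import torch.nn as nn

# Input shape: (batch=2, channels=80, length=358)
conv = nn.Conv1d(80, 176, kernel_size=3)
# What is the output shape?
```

Input: (2, 80, 358) -> Output: (2, 176, 356)

Answer: (2, 176, 356)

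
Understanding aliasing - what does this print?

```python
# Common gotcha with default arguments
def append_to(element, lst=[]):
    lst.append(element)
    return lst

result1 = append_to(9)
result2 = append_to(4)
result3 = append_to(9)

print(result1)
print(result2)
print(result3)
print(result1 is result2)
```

Key concept: mutable default argument gotcha.
Step by step:
`result1 = append_to(9)` → result1 = [9]
`result2 = append_to(4)` → result1 = [9, 4] (same object as result2); result2 = [9, 4] (same object as result1)
`result3 = append_to(9)` → result1 = [9, 4, 9] (same object as result2, result3); result2 = [9, 4, 9] (same object as result1, result3); result3 = [9, 4, 9] (same object as result1, result2)
`print(result1)` → prints [9, 4, 9]
`print(result2)` → prints [9, 4, 9]
`print(result3)` → prints [9, 4, 9]
`print(result1 is result2)` → prints True

Answer:
[9, 4, 9]
[9, 4, 9]
[9, 4, 9]
True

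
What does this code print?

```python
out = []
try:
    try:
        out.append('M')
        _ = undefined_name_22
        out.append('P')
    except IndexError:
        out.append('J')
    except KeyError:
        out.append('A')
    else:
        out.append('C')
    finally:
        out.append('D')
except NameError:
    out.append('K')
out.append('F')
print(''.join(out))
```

Execution trace: 'M' (try body) → 'D' (finally) → 'K' (outer except NameError) → 'F' (after the try/except). Output: MDKF

Answer: MDKF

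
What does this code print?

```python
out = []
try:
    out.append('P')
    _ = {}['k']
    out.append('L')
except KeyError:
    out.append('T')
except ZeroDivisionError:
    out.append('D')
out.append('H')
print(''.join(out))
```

Execution trace: 'P' (try body) → 'T' (except KeyError) → 'H' (after the try/except). Output: PTH

Answer: PTH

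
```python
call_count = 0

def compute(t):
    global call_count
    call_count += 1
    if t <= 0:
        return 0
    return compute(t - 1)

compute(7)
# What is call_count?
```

Linear recursion stepping by 1: 8 calls from t=7 down to ≤0.

Answer: 8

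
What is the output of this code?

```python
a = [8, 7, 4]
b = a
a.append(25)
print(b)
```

Key concept: basic list aliasing.
Step by step:
`a = [8, 7, 4]` → a = [8, 7, 4]
`b = a` → b = [8, 7, 4] (same object as a)
`a.append(25)` → a = [8, 7, 4, 25] (same object as b); b = [8, 7, 4, 25] (same object as a)
`print(b)` → prints [8, 7, 4, 25]

Answer: [8, 7, 4, 25]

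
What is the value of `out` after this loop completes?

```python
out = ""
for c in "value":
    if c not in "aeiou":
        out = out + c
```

Remove vowels from 'value'
`out` takes the values: "" → "v" → "vl"

Answer: "vl"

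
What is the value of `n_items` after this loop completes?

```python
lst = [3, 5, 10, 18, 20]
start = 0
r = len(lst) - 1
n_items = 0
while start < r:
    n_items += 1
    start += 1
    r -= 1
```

Iterations until pointers meet (list length 5)
`n_items` takes the values: 0 → 1 → 2

Answer: 2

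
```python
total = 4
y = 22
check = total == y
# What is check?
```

Trace:
`total = 4` → total = 4
`y = 22` → y = 22
`check = total == y` → check = False
So check = False

Answer: False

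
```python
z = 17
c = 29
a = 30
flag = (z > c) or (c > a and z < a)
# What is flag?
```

Trace:
`z = 17` → z = 17
`c = 29` → c = 29
`a = 30` → a = 30
`flag = (z > c) or (c > a and z < a)` → flag = False
So flag = False

Answer: False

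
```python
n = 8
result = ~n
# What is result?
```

Trace:
`n = 8` → n = 8
`result = ~n` → result = -9
So result = -9

Answer: -9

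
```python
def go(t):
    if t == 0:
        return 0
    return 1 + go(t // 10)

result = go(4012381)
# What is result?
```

Count of digits of 4012381: 7

Answer: 7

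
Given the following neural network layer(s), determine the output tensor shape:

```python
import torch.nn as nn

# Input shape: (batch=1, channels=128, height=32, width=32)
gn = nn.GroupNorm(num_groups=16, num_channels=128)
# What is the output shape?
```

Input: (1, 128, 32, 32) -> Output: (1, 128, 32, 32)

Answer: (1, 128, 32, 32)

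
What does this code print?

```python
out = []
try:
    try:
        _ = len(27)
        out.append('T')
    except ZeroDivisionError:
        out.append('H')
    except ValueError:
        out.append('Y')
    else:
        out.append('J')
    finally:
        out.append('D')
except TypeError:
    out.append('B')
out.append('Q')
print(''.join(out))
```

Execution trace: 'D' (finally) → 'B' (outer except TypeError) → 'Q' (after the try/except). Output: DBQ

Answer: DBQ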